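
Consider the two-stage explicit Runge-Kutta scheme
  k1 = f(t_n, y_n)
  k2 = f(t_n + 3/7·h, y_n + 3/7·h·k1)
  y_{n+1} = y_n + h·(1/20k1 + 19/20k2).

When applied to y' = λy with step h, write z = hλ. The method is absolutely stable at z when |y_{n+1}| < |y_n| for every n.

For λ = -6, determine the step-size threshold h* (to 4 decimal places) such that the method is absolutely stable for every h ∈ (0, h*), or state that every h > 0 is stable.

(-2.4561,0); λ=-6 ⇒ h* = (140/57)/6 = 0.4094.

On y'=λy, z=hλ:
  k1=λy_n ⇒ h·k1=z·y_n;  k2=λ(1+3/7z)y_n ⇒ h·k2=z(1+3/7z)y_n
  y_{n+1}/y_n = 1 + 1/20z + 19/20z(1+3/7z) = 1 + z + 57/140z²
  R(z) = 1 + z + 57/140z².

Find x<0 with |R(x)|<1.
x=-1.35: |R|=0.3920
R=1: x+57/140x²=0 ⇒ x=−140/57=-2.4561; min R=1−1/(4·57/140)=0.3860>−1
Confirm numerically:
  x=-2.030: |R|=0.64779 <1
  x=-1.106: |R|=0.39203 <1
  x=-1.015: |R|=0.40445 <1
  x=-2.656: |R|=1.21612 >1
  x=-2.496: |R|=1.04051 >1
So |R|<1 on (-2.4561, 0).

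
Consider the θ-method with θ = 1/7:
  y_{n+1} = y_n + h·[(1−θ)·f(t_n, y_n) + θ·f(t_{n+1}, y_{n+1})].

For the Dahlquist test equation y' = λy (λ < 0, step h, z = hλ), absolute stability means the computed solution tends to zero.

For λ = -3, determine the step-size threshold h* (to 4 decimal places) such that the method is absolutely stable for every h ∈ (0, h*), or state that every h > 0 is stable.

(-2.8000,0); λ=-3 ⇒ h* = (14/5)/3 = 0.9333.

On y'=λy, z=hλ:
  y_{n+1} = y_n + z·[6/7·y_n + 1/7·y_{n+1}] ⇒ (1 − 1/7z)y_{n+1} = (1 + 6/7z)y_n
  Hence R(z) = (1 + 6/7z)/(1 − 1/7z).

Boundary: |R(x)|=1, x<0.
x=-1.63: |R|=0.3221
R=−1: 1+6/7x = −1+1/7x ⇒ -5/7x=2 ⇒ x=2/(-5/7)=-2.8000
Confirm numerically:
  x=-2.567: |R|=0.87823 <1
  x=-2.097: |R|=0.61361 <1
  x=-1.919: |R|=0.50611 <1
  x=-1.347: |R|=0.12963 <1
  x=-3.374: |R|=1.27665 >1
  x=-3.194: |R|=1.19325 >1
Interval (-2.8000, 0).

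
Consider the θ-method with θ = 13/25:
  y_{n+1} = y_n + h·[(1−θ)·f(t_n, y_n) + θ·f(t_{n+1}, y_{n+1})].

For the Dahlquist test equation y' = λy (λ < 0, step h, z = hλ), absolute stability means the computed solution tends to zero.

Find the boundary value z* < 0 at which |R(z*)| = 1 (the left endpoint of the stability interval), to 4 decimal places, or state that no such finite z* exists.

On y'=λy, z=hλ:
  y_{n+1} = y_n + z·[12/25·y_n + 13/25·y_{n+1}] ⇒ (1 − 13/25z)y_{n+1} = (1 + 12/25z)y_n
  so R(z) = (1 + 12/25z)/(1 − 13/25z).

Solve |R(x)|<1 on ℝ⁻.
x=-1.77: |R|=0.0783
x=-2: |R|=0.0196
x=-10: |R|=0.6129
x=-100: |R|=0.8868
θ=13/25≥1/2 ⇒ |1+12/25x|<|1−13/25x| ∀x<0 ⇒ stable on all of ℝ⁻.

(−∞, 0) — no finite endpoint.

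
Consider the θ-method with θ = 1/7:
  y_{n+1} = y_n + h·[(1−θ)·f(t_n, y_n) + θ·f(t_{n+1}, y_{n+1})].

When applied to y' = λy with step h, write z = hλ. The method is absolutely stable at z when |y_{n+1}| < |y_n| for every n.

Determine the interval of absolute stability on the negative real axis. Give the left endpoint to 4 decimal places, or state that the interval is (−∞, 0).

(-2.8000, 0).

Test eqn y'=λy, z=hλ:
  y_{n+1} = y_n + z·[6/7·y_n + 1/7·y_{n+1}] ⇒ (1 − 1/7z)y_{n+1} = (1 + 6/7z)y_n
  R(z) = (1 + 6/7z)/(1 − 1/7z).

Need |R(x)|<1, x<0.
x=-1.4: |R|=0.1667
R=−1: 1+6/7x = −1+1/7x ⇒ -5/7x=2 ⇒ x=2/(-5/7)=-2.8000
Confirm numerically:
  x=-2.451: |R|=0.81536 <1
  x=-2.411: |R|=0.79333 <1
  x=-1.602: |R|=0.30365 <1
  x=-1.366: |R|=0.14296 <1
  x=-3.364: |R|=1.27210 >1
  x=-2.997: |R|=1.09853 >1
Interval (-2.8000, 0).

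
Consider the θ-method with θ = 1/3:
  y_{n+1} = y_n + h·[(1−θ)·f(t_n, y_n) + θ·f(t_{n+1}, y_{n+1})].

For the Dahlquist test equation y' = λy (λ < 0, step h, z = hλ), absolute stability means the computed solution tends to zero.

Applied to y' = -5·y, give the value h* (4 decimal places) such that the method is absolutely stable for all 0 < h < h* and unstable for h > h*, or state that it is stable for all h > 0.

(-6.0000,0); λ=-5 ⇒ h* = (6)/5 = 1.2000.

With y'=λy (z=hλ):
  y_{n+1} = y_n + z·[2/3·y_n + 1/3·y_{n+1}] ⇒ (1 − 1/3z)y_{n+1} = (1 + 2/3z)y_n
  Hence R(z) = (1 + 2/3z)/(1 − 1/3z).

Find x<0 with |R(x)|<1.
x=-1.07: |R|=0.2113
R=−1: 1+2/3x = −1+1/3x ⇒ -1/3x=2 ⇒ x=2/(-1/3)=-6.0000
Confirm numerically:
  x=-4.965: |R|=0.87006 <1
  x=-4.375: |R|=0.77966 <1
  x=-4.133: |R|=0.73826 <1
  x=-2.692: |R|=0.41883 <1
  x=-6.399: |R|=1.04245 >1
  x=-6.365: |R|=1.03897 >1
Stable set (-6.0000, 0).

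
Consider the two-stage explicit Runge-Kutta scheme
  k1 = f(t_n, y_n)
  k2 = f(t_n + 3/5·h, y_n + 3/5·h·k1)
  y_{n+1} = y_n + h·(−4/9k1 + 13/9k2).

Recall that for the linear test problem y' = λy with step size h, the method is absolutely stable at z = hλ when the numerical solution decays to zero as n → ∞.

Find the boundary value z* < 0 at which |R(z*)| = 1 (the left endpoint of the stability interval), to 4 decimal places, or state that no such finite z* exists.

On y'=λy, z=hλ:
  k1=λy_n ⇒ h·k1=z·y_n;  k2=λ(1+3/5z)y_n ⇒ h·k2=z(1+3/5z)y_n
  y_{n+1}/y_n = 1 − 4/9z + 13/9z(1+3/5z) = 1 + z + 13/15z²
  Hence R(z) = 1 + z + 13/15z².

Solve |R(x)|<1 on ℝ⁻.
x=-0.81: |R|=0.7586
R=1: x+13/15x²=0 ⇒ x=−15/13=-1.1538; min R=1−1/(4·13/15)=0.7115>−1
Confirm numerically:
  x=-1.119: |R|=0.96621 <1
  x=-1.013: |R|=0.87635 <1
  x=-0.753: |R|=0.73841 <1
  x=-0.659: |R|=0.71738 <1
  x=-1.741: |R|=1.88594 >1
  x=-1.476: |R|=1.41210 >1
  x=-1.470: |R|=1.40278 >1
Stable set (-1.1538, 0).

z* = -1.1538.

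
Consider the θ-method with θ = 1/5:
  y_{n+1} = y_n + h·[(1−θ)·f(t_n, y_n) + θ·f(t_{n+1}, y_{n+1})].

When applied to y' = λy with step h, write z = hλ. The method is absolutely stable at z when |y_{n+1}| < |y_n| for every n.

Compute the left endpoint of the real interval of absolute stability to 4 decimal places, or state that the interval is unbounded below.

left endpoint -3.3333.

With y'=λy (z=hλ):
  y_{n+1} = y_n + z·[4/5·y_n + 1/5·y_{n+1}] ⇒ (1 − 1/5z)y_{n+1} = (1 + 4/5z)y_n
  so R(z) = (1 + 4/5z)/(1 − 1/5z).

Boundary: |R(x)|=1, x<0.
x=-0.57: |R|=0.4883
R=−1: 1+4/5x = −1+1/5x ⇒ -3/5x=2 ⇒ x=2/(-3/5)=-3.3333
Confirm numerically:
  x=-3.036: |R|=0.88900 <1
  x=-3.035: |R|=0.88861 <1
  x=-1.401: |R|=0.09436 <1
  x=-3.485: |R|=1.05362 >1
  x=-3.411: |R|=1.02770 >1
Stable set (-3.3333, 0).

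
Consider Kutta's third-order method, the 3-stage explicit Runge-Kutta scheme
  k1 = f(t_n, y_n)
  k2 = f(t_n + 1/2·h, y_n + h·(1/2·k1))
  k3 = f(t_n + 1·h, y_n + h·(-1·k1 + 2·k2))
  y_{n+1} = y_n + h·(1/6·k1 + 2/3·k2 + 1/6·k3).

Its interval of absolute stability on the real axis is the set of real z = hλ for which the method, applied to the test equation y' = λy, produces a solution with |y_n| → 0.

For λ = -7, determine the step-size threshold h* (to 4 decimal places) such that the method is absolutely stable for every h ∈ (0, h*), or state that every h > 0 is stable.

(-2.5127,0); λ=-7 ⇒ h* = 0.3590.

With y'=λy (z=hλ):
  order 3, 3-stage ⇒ R(z)=1+z+z^2/2+z^3/6
  (e.g. R(-1.13)=0.26797, |R|=0.26797)

Find x<0 with |R(x)|<1.
x=-1.13: |R|=0.2680
|R(-1.77)|=0.1278 |R(-1.11)|=0.2781
Bisect:
  x_lo=-3.3443 |R|=2.9859  x_hi=-0.3351 |R|=0.7148
  mid=-1.83966 |R|=0.18516 →hi
  mid=-2.59196 |R|=1.13507 →lo
  mid=-2.21581 |R|=0.57410 →hi
  mid=-2.40388 |R|=0.82975 →hi
  mid=-2.49792 |R|=0.97579 →hi
  mid=-2.54494 |R|=1.05372 →lo
  mid=-2.52143 |R|=1.01433 →lo
  ...
  [-2.51280,-2.51261] ⇒ x*=-2.5127
Stable set (-2.5127, 0).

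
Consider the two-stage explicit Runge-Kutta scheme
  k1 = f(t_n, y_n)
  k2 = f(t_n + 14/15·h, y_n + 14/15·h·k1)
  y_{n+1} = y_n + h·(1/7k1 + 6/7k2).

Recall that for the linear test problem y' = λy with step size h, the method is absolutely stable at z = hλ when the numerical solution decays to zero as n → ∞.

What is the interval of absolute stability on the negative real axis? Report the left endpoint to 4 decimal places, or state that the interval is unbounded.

Set f=λy, z=hλ:
  k1=λy_n ⇒ h·k1=z·y_n;  k2=λ(1+14/15z)y_n ⇒ h·k2=z(1+14/15z)y_n
  y_{n+1}/y_n = 1 + 1/7z + 6/7z(1+14/15z) = 1 + z + 4/5z²
  so R(z) = 1 + z + 4/5z².

Need |R(x)|<1, x<0.
x=-1.23: |R|=0.9803
R=1: x+4/5x²=0 ⇒ x=−5/4=-1.2500; min R=1−1/(4·4/5)=0.6875>−1
Confirm numerically:
  x=-0.999: |R|=0.79940 <1
  x=-0.914: |R|=0.75432 <1
  x=-0.642: |R|=0.68773 <1
  x=-1.831: |R|=1.85105 >1
  x=-1.800: |R|=1.79200 >1
  x=-1.274: |R|=1.02446 >1
Interval (-1.2500, 0).

z∈(-1.2500,0).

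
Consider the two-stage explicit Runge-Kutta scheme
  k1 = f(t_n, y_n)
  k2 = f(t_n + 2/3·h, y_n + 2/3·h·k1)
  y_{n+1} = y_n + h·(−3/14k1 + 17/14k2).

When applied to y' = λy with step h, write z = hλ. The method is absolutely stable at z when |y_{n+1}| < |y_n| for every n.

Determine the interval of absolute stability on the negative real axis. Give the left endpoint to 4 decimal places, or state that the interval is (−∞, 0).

(-1.2353, 0).

Test eqn y'=λy, z=hλ:
  k1=λy_n ⇒ h·k1=z·y_n;  k2=λ(1+2/3z)y_n ⇒ h·k2=z(1+2/3z)y_n
  y_{n+1}/y_n = 1 − 3/14z + 17/14z(1+2/3z) = 1 + z + 17/21z²
  so R(z) = 1 + z + 17/21z².

Boundary: |R(x)|=1, x<0.
x=-0.95: |R|=0.7806
R=1: x+17/21x²=0 ⇒ x=−21/17=-1.2353; min R=1−1/(4·17/21)=0.6912>−1
Confirm numerically:
  x=-1.010: |R|=0.81580 <1
  x=-0.637: |R|=0.69148 <1
  x=-0.623: |R|=0.69120 <1
  x=-0.527: |R|=0.69783 <1
  x=-1.765: |R|=1.75685 >1
  x=-1.668: |R|=1.58428 >1
  x=-1.527: |R|=1.36059 >1
Stable set (-1.2353, 0).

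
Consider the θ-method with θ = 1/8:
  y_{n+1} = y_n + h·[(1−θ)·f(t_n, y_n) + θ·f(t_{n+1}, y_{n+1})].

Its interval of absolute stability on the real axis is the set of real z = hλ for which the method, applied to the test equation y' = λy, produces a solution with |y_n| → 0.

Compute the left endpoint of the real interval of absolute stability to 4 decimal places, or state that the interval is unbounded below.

Test eqn y'=λy, z=hλ:
  y_{n+1} = y_n + z·[7/8·y_n + 1/8·y_{n+1}] ⇒ (1 − 1/8z)y_{n+1} = (1 + 7/8z)y_n
  so R(z) = (1 + 7/8z)/(1 − 1/8z).

Find x<0 with |R(x)|<1.
x=-0.79: |R|=0.2810
R=−1: 1+7/8x = −1+1/8x ⇒ -3/4x=2 ⇒ x=2/(-3/4)=-2.6667
Confirm numerically:
  x=-1.910: |R|=0.54188 <1
  x=-1.857: |R|=0.50715 <1
  x=-1.557: |R|=0.30334 <1
  x=-1.440: |R|=0.22034 <1
  x=-3.184: |R|=1.27754 >1
  x=-2.798: |R|=1.07298 >1
So |R|<1 on (-2.6667, 0).

left endpoint -2.6667.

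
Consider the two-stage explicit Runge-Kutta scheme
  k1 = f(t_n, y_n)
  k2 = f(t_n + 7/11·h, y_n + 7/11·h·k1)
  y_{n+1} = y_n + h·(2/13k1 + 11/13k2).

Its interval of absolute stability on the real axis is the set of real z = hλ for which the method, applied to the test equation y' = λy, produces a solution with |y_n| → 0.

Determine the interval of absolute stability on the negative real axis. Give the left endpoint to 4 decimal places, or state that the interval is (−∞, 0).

Test eqn y'=λy, z=hλ:
  k1=λy_n ⇒ h·k1=z·y_n;  k2=λ(1+7/11z)y_n ⇒ h·k2=z(1+7/11z)y_n
  y_{n+1}/y_n = 1 + 2/13z + 11/13z(1+7/11z) = 1 + z + 7/13z²
  Hence R(z) = 1 + z + 7/13z².

Need |R(x)|<1, x<0.
x=-0.99: |R|=0.5377
R=1: x+7/13x²=0 ⇒ x=−13/7=-1.8571; min R=1−1/(4·7/13)=0.5357>−1
Confirm numerically:
  x=-1.513: |R|=0.71963 <1
  x=-1.481: |R|=0.70004 <1
  x=-1.283: |R|=0.60336 <1
  x=-1.282: |R|=0.60297 <1
  x=-2.261: |R|=1.49168 >1
  x=-2.209: |R|=1.41852 >1
Interval (-1.8571, 0).

(-1.8571, 0).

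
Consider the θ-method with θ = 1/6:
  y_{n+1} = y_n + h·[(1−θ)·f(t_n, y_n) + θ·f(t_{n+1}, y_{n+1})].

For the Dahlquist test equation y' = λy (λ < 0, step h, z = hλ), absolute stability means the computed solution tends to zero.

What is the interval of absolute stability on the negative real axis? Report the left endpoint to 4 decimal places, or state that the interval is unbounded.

On y'=λy, z=hλ:
  y_{n+1} = y_n + z·[5/6·y_n + 1/6·y_{n+1}] ⇒ (1 − 1/6z)y_{n+1} = (1 + 5/6z)y_n
  Hence R(z) = (1 + 5/6z)/(1 − 1/6z).

Need |R(x)|<1, x<0.
x=-1.12: |R|=0.0562
R=−1: 1+5/6x = −1+1/6x ⇒ -2/3x=2 ⇒ x=2/(-2/3)=-3.0000
Confirm numerically:
  x=-2.678: |R|=0.85158 <1
  x=-2.646: |R|=0.83622 <1
  x=-2.354: |R|=0.69069 <1
  x=-1.582: |R|=0.25191 <1
  x=-3.580: |R|=1.24217 >1
  x=-3.431: |R|=1.18280 >1
So |R|<1 on (-3.0000, 0).

(-3.0000, 0).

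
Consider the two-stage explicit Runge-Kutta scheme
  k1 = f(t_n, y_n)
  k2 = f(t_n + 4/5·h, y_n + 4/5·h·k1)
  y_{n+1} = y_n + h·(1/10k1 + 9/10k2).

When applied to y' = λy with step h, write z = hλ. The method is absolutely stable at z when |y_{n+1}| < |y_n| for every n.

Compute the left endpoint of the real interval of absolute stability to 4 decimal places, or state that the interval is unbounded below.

left endpoint -1.3889.

With y'=λy (z=hλ):
  k1=λy_n ⇒ h·k1=z·y_n;  k2=λ(1+4/5z)y_n ⇒ h·k2=z(1+4/5z)y_n
  y_{n+1}/y_n = 1 + 1/10z + 9/10z(1+4/5z) = 1 + z + 18/25z²
  ⇒ R(z) = 1 + z + 18/25z².

Need |R(x)|<1, x<0.
x=-1.51: |R|=1.1317
R=1: x+18/25x²=0 ⇒ x=−25/18=-1.3889; min R=1−1/(4·18/25)=0.6528>−1
Confirm numerically:
  x=-1.079: |R|=0.75925 <1
  x=-0.807: |R|=0.66190 <1
  x=-0.697: |R|=0.65278 <1
  x=-1.880: |R|=1.66477 >1
  x=-1.818: |R|=1.56169 >1
  x=-1.794: |R|=1.52327 >1
Interval (-1.3889, 0).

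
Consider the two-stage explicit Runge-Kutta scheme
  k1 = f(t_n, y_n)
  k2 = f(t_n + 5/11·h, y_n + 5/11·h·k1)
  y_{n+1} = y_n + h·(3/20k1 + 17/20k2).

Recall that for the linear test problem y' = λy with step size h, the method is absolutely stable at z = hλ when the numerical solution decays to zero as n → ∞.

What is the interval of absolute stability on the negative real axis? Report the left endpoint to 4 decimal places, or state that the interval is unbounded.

z∈(-2.5882,0).

Set f=λy, z=hλ:
  k1=λy_n ⇒ h·k1=z·y_n;  k2=λ(1+5/11z)y_n ⇒ h·k2=z(1+5/11z)y_n
  y_{n+1}/y_n = 1 + 3/20z + 17/20z(1+5/11z) = 1 + z + 17/44z²
  R(z) = 1 + z + 17/44z².

Find x<0 with |R(x)|<1.
x=-1.76: |R|=0.4368
R=1: x+17/44x²=0 ⇒ x=−44/17=-2.5882; min R=1−1/(4·17/44)=0.3529>−1
Confirm numerically:
  x=-2.428: |R|=0.84968 <1
  x=-2.394: |R|=0.82034 <1
  x=-2.291: |R|=0.73690 <1
  x=-1.288: |R|=0.35296 <1
  x=-2.793: |R|=1.22096 >1
  x=-2.731: |R|=1.15064 >1
  x=-2.709: |R|=1.12640 >1
Interval (-2.5882, 0).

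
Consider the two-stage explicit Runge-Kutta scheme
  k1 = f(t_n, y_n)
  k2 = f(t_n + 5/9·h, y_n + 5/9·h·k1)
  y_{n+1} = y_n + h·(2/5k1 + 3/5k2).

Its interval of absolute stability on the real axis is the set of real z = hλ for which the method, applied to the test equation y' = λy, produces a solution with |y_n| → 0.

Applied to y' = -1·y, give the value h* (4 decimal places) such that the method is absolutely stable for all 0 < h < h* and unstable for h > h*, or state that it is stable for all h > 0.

(-3.0000,0); λ=-1 ⇒ h* = (3)/1 = 3.0000.

With y'=λy (z=hλ):
  k1=λy_n ⇒ h·k1=z·y_n;  k2=λ(1+5/9z)y_n ⇒ h·k2=z(1+5/9z)y_n
  y_{n+1}/y_n = 1 + 2/5z + 3/5z(1+5/9z) = 1 + z + 1/3z²
  ⇒ R(z) = 1 + z + 1/3z².

Need |R(x)|<1, x<0.
x=-0.38: |R|=0.6681
R=1: x+1/3x²=0 ⇒ x=−3=-3.0000; min R=1−1/(4·1/3)=0.2500>−1
Confirm numerically:
  x=-2.509: |R|=0.58936 <1
  x=-2.230: |R|=0.42763 <1
  x=-1.635: |R|=0.25607 <1
  x=-1.589: |R|=0.25264 <1
  x=-3.296: |R|=1.32521 >1
  x=-3.243: |R|=1.26268 >1
  x=-3.120: |R|=1.12480 >1
Stable set (-3.0000, 0).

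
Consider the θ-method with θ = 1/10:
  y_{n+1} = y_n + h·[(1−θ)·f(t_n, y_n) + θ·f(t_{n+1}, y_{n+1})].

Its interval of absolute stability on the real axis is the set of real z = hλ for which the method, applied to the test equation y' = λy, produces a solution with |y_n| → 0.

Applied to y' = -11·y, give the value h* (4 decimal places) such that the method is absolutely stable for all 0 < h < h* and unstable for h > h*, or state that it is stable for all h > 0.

(-2.5000,0); λ=-11 ⇒ h* = (5/2)/11 = 0.2273.

Test eqn y'=λy, z=hλ:
  y_{n+1} = y_n + z·[9/10·y_n + 1/10·y_{n+1}] ⇒ (1 − 1/10z)y_{n+1} = (1 + 9/10z)y_n
  Hence R(z) = (1 + 9/10z)/(1 − 1/10z).

Solve |R(x)|<1 on ℝ⁻.
x=-0.67: |R|=0.3721
R=−1: 1+9/10x = −1+1/10x ⇒ -4/5x=2 ⇒ x=2/(-4/5)=-2.5000
Confirm numerically:
  x=-2.378: |R|=0.92115 <1
  x=-1.799: |R|=0.52471 <1
  x=-1.294: |R|=0.14574 <1
  x=-3.070: |R|=1.34889 >1
  x=-2.999: |R|=1.30710 >1
  x=-2.746: |R|=1.15440 >1
Stable set (-2.5000, 0).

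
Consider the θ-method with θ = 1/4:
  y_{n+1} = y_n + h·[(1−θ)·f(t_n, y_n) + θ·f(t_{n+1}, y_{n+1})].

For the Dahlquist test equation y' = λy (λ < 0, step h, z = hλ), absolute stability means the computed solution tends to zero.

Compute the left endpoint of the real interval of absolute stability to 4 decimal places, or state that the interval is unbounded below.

With y'=λy (z=hλ):
  y_{n+1} = y_n + z·[3/4·y_n + 1/4·y_{n+1}] ⇒ (1 − 1/4z)y_{n+1} = (1 + 3/4z)y_n
  Hence R(z) = (1 + 3/4z)/(1 − 1/4z).

Need |R(x)|<1, x<0.
x=-1.79: |R|=0.2366
R=−1: 1+3/4x = −1+1/4x ⇒ -1/2x=2 ⇒ x=2/(-1/2)=-4.0000
Confirm numerically:
  x=-2.693: |R|=0.60944 <1
  x=-2.124: |R|=0.38733 <1
  x=-2.016: |R|=0.34043 <1
  x=-4.510: |R|=1.11986 >1
  x=-4.309: |R|=1.07438 >1
  x=-4.209: |R|=1.05092 >1
So |R|<1 on (-4.0000, 0).

left endpoint -4.0000.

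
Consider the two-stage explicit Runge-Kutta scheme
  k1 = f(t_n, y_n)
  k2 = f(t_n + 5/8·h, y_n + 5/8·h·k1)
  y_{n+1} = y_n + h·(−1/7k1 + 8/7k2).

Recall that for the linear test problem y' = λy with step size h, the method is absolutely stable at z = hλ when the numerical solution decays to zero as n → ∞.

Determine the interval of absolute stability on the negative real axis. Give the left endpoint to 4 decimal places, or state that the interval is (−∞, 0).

Test eqn y'=λy, z=hλ:
  k1=λy_n ⇒ h·k1=z·y_n;  k2=λ(1+5/8z)y_n ⇒ h·k2=z(1+5/8z)y_n
  y_{n+1}/y_n = 1 − 1/7z + 8/7z(1+5/8z) = 1 + z + 5/7z²
  R(z) = 1 + z + 5/7z².

Find x<0 with |R(x)|<1.
x=-1.53: |R|=1.1421
R=1: x+5/7x²=0 ⇒ x=−7/5=-1.4000; min R=1−1/(4·5/7)=0.6500>−1
Confirm numerically:
  x=-1.119: |R|=0.77540 <1
  x=-0.979: |R|=0.70560 <1
  x=-0.886: |R|=0.67471 <1
  x=-0.834: |R|=0.66283 <1
  x=-1.943: |R|=1.75361 >1
  x=-1.627: |R|=1.26381 >1
  x=-1.450: |R|=1.05179 >1
So |R|<1 on (-1.4000, 0).

z∈(-1.4000,0).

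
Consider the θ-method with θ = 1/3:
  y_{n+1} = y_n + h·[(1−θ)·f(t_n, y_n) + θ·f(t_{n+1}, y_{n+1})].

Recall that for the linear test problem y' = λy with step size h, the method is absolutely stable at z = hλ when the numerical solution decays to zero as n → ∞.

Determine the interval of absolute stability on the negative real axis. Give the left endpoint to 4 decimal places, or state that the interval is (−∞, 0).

Test eqn y'=λy, z=hλ:
  y_{n+1} = y_n + z·[2/3·y_n + 1/3·y_{n+1}] ⇒ (1 − 1/3z)y_{n+1} = (1 + 2/3z)y_n
  Hence R(z) = (1 + 2/3z)/(1 − 1/3z).

Boundary: |R(x)|=1, x<0.
x=-1.77: |R|=0.1132
R=−1: 1+2/3x = −1+1/3x ⇒ -1/3x=2 ⇒ x=2/(-1/3)=-6.0000
Confirm numerically:
  x=-5.155: |R|=0.89638 <1
  x=-3.743: |R|=0.66528 <1
  x=-2.739: |R|=0.43178 <1
  x=-6.543: |R|=1.05690 >1
  x=-6.437: |R|=1.04631 >1
Interval (-6.0000, 0).

(-6.0000, 0).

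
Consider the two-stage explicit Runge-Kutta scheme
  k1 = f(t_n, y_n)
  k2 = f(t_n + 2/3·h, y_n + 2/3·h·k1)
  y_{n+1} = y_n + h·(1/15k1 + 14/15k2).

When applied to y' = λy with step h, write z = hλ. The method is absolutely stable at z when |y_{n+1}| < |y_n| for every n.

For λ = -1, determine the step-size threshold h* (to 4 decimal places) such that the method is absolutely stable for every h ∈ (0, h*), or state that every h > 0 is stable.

(-1.6071,0); λ=-1 ⇒ h* = (45/28)/1 = 1.6071.

Set f=λy, z=hλ:
  k1=λy_n ⇒ h·k1=z·y_n;  k2=λ(1+2/3z)y_n ⇒ h·k2=z(1+2/3z)y_n
  y_{n+1}/y_n = 1 + 1/15z + 14/15z(1+2/3z) = 1 + z + 28/45z²
  R(z) = 1 + z + 28/45z².

Find x<0 with |R(x)|<1.
x=-0.61: |R|=0.6215
R=1: x+28/45x²=0 ⇒ x=−45/28=-1.6071; min R=1−1/(4·28/45)=0.5982>−1
Confirm numerically:
  x=-1.424: |R|=0.83773 <1
  x=-1.118: |R|=0.65973 <1
  x=-0.668: |R|=0.60965 <1
  x=-2.055: |R|=1.57266 >1
  x=-1.944: |R|=1.40746 >1
  x=-1.838: |R|=1.26402 >1
Interval (-1.6071, 0).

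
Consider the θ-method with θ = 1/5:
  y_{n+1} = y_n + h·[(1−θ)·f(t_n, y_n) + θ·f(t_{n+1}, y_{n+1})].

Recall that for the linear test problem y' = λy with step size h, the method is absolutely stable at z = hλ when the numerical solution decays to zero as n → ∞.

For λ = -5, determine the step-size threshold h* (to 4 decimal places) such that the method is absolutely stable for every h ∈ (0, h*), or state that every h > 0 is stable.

(-3.3333,0); λ=-5 ⇒ h* = (10/3)/5 = 0.6667.

On y'=λy, z=hλ:
  y_{n+1} = y_n + z·[4/5·y_n + 1/5·y_{n+1}] ⇒ (1 − 1/5z)y_{n+1} = (1 + 4/5z)y_n
  Hence R(z) = (1 + 4/5z)/(1 − 1/5z).

Boundary: |R(x)|=1, x<0.
x=-1.08: |R|=0.1118
R=−1: 1+4/5x = −1+1/5x ⇒ -3/5x=2 ⇒ x=2/(-3/5)=-3.3333
Confirm numerically:
  x=-3.089: |R|=0.90938 <1
  x=-2.767: |R|=0.78125 <1
  x=-2.620: |R|=0.71916 <1
  x=-1.938: |R|=0.39666 <1
  x=-3.861: |R|=1.17865 >1
  x=-3.396: |R|=1.02239 >1
Interval (-3.3333, 0).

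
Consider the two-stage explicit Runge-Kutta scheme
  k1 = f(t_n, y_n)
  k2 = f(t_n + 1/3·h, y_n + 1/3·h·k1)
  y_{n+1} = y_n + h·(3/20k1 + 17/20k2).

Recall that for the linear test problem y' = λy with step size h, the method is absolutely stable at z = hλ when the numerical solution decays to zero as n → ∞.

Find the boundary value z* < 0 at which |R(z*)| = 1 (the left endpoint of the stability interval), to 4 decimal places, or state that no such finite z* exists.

Set f=λy, z=hλ:
  k1=λy_n ⇒ h·k1=z·y_n;  k2=λ(1+1/3z)y_n ⇒ h·k2=z(1+1/3z)y_n
  y_{n+1}/y_n = 1 + 3/20z + 17/20z(1+1/3z) = 1 + z + 17/60z²
  Hence R(z) = 1 + z + 17/60z².

Find x<0 with |R(x)|<1.
x=-1.17: |R|=0.2179
R=1: x+17/60x²=0 ⇒ x=−60/17=-3.5294; min R=1−1/(4·17/60)=0.1176>−1
Confirm numerically:
  x=-2.836: |R|=0.44282 <1
  x=-2.000: |R|=0.13333 <1
  x=-1.704: |R|=0.11869 <1
  x=-3.662: |R|=1.13757 >1
  x=-3.556: |R|=1.02679 >1
Interval (-3.5294, 0).

z* = -3.5294.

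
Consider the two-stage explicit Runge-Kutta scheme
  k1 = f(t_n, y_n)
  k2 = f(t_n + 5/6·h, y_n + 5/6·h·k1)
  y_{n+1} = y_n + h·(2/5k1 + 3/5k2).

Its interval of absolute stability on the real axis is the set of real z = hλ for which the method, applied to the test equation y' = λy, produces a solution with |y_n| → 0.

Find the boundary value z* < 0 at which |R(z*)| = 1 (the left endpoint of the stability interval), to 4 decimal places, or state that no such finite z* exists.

z* = -2.0000.

Set f=λy, z=hλ:
  k1=λy_n ⇒ h·k1=z·y_n;  k2=λ(1+5/6z)y_n ⇒ h·k2=z(1+5/6z)y_n
  y_{n+1}/y_n = 1 + 2/5z + 3/5z(1+5/6z) = 1 + z + 1/2z²
  so R(z) = 1 + z + 1/2z².

Need |R(x)|<1, x<0.
x=-1.09: |R|=0.5040
R=1: x+1/2x²=0 ⇒ x=−2=-2.0000; min R=1−1/(4·1/2)=0.5000>−1
Confirm numerically:
  x=-1.775: |R|=0.80031 <1
  x=-1.150: |R|=0.51125 <1
  x=-0.805: |R|=0.51901 <1
  x=-2.273: |R|=1.31026 >1
  x=-2.240: |R|=1.26880 >1
  x=-2.081: |R|=1.08428 >1
Stable set (-2.0000, 0).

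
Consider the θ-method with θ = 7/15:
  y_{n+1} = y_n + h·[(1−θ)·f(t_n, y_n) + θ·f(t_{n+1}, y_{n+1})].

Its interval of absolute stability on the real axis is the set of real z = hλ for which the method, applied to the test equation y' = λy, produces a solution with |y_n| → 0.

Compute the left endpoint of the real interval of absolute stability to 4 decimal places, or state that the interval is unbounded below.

On y'=λy, z=hλ:
  y_{n+1} = y_n + z·[8/15·y_n + 7/15·y_{n+1}] ⇒ (1 − 7/15z)y_{n+1} = (1 + 8/15z)y_n
  ⇒ R(z) = (1 + 8/15z)/(1 − 7/15z).

Solve |R(x)|<1 on ℝ⁻.
x=-1.72: |R|=0.0459
R=−1: 1+8/15x = −1+7/15x ⇒ -1/15x=2 ⇒ x=2/(-1/15)=-30.0000
Confirm numerically:
  x=-26.539: |R|=0.98276 <1
  x=-22.012: |R|=0.95276 <1
  x=-16.901: |R|=0.90174 <1
  x=-12.064: |R|=0.81964 <1
  x=-30.505: |R|=1.00221 >1
  x=-30.244: |R|=1.00108 >1
Interval (-30.0000, 0).

z* = -30.0000.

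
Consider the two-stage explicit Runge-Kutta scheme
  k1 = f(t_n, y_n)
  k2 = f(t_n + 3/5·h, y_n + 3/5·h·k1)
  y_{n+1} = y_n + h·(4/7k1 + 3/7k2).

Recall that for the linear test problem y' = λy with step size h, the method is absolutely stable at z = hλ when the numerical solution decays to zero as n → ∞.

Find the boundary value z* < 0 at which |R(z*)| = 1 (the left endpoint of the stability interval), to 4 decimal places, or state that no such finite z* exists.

left endpoint -3.8889.

Test eqn y'=λy, z=hλ:
  k1=λy_n ⇒ h·k1=z·y_n;  k2=λ(1+3/5z)y_n ⇒ h·k2=z(1+3/5z)y_n
  y_{n+1}/y_n = 1 + 4/7z + 3/7z(1+3/5z) = 1 + z + 9/35z²
  Hence R(z) = 1 + z + 9/35z².

Find x<0 with |R(x)|<1.
x=-1.8: |R|=0.0331
R=1: x+9/35x²=0 ⇒ x=−35/9=-3.8889; min R=1−1/(4·9/35)=0.0278>−1
Confirm numerically:
  x=-2.098: |R|=0.03384 <1
  x=-2.026: |R|=0.02949 <1
  x=-1.838: |R|=0.03069 <1
  x=-4.142: |R|=1.26959 >1
  x=-3.987: |R|=1.10059 >1
  x=-3.953: |R|=1.06517 >1
Interval (-3.8889, 0).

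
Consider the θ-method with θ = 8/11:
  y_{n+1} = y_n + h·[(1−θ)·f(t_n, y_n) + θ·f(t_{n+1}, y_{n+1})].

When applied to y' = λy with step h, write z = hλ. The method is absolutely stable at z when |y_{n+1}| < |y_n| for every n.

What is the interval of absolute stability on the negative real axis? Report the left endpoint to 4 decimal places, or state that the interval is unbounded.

interval (−∞, 0).

Test eqn y'=λy, z=hλ:
  y_{n+1} = y_n + z·[3/11·y_n + 8/11·y_{n+1}] ⇒ (1 − 8/11z)y_{n+1} = (1 + 3/11z)y_n
  so R(z) = (1 + 3/11z)/(1 − 8/11z).

Find x<0 with |R(x)|<1.
x=-1.04: |R|=0.4079
x=-2: |R|=0.1852
x=-10: |R|=0.2088
x=-100: |R|=0.3564
θ=8/11≥1/2 ⇒ |1+3/11x|<|1−8/11x| ∀x<0 ⇒ stable on all of ℝ⁻.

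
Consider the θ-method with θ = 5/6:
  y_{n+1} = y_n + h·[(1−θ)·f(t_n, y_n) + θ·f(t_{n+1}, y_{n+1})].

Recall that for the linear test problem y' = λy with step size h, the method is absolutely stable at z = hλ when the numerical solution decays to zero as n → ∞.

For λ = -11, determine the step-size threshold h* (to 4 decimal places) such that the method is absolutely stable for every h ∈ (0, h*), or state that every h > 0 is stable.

unbounded; (−∞, 0). Any h>0 works for λ=-11.

With y'=λy (z=hλ):
  y_{n+1} = y_n + z·[1/6·y_n + 5/6·y_{n+1}] ⇒ (1 − 5/6z)y_{n+1} = (1 + 1/6z)y_n
  so R(z) = (1 + 1/6z)/(1 − 5/6z).

Solve |R(x)|<1 on ℝ⁻.
x=-0.65: |R|=0.5784
x=-2: |R|=0.2500
x=-10: |R|=0.0714
x=-100: |R|=0.1858
θ=5/6≥1/2 ⇒ |1+1/6x|<|1−5/6x| ∀x<0 ⇒ unbounded interval.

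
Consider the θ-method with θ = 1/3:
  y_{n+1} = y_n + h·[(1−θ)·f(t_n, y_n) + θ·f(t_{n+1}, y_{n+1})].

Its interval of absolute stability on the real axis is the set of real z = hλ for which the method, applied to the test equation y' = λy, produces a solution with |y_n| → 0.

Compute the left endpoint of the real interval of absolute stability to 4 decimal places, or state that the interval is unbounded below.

Set f=λy, z=hλ:
  y_{n+1} = y_n + z·[2/3·y_n + 1/3·y_{n+1}] ⇒ (1 − 1/3z)y_{n+1} = (1 + 2/3z)y_n
  Hence R(z) = (1 + 2/3z)/(1 − 1/3z).

Need |R(x)|<1, x<0.
x=-0.95: |R|=0.2785
R=−1: 1+2/3x = −1+1/3x ⇒ -1/3x=2 ⇒ x=2/(-1/3)=-6.0000
Confirm numerically:
  x=-5.169: |R|=0.89827 <1
  x=-5.123: |R|=0.89203 <1
  x=-3.362: |R|=0.58535 <1
  x=-2.822: |R|=0.45414 <1
  x=-6.549: |R|=1.05749 >1
  x=-6.364: |R|=1.03887 >1
So |R|<1 on (-6.0000, 0).

left endpoint -6.0000.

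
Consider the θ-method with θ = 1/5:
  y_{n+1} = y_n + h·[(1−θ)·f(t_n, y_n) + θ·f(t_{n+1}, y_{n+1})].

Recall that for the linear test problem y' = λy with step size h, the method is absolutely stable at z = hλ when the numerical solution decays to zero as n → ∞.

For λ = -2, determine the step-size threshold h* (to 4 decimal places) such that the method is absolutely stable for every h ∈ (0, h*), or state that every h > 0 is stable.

(-3.3333,0); λ=-2 ⇒ h* = (10/3)/2 = 1.6667.

Test eqn y'=λy, z=hλ:
  y_{n+1} = y_n + z·[4/5·y_n + 1/5·y_{n+1}] ⇒ (1 − 1/5z)y_{n+1} = (1 + 4/5z)y_n
  Hence R(z) = (1 + 4/5z)/(1 − 1/5z).

Solve |R(x)|<1 on ℝ⁻.
x=-1.43: |R|=0.1120
R=−1: 1+4/5x = −1+1/5x ⇒ -3/5x=2 ⇒ x=2/(-3/5)=-3.3333
Confirm numerically:
  x=-3.279: |R|=0.98031 <1
  x=-2.923: |R|=0.84463 <1
  x=-2.610: |R|=0.71485 <1
  x=-3.658: |R|=1.11250 >1
  x=-3.630: |R|=1.10313 >1
  x=-3.419: |R|=1.03053 >1
Stable set (-3.3333, 0).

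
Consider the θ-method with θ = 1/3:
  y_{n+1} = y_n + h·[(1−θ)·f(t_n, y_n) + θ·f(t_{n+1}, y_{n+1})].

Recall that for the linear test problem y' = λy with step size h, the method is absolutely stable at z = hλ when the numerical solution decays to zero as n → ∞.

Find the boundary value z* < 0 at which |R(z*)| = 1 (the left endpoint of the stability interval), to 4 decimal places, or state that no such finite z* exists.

left endpoint -6.0000.

Set f=λy, z=hλ:
  y_{n+1} = y_n + z·[2/3·y_n + 1/3·y_{n+1}] ⇒ (1 − 1/3z)y_{n+1} = (1 + 2/3z)y_n
  R(z) = (1 + 2/3z)/(1 − 1/3z).

Need |R(x)|<1, x<0.
x=-1.36: |R|=0.0642
R=−1: 1+2/3x = −1+1/3x ⇒ -1/3x=2 ⇒ x=2/(-1/3)=-6.0000
Confirm numerically:
  x=-5.504: |R|=0.94167 <1
  x=-5.143: |R|=0.89476 <1
  x=-4.748: |R|=0.83841 <1
  x=-3.288: |R|=0.56870 <1
  x=-6.471: |R|=1.04973 >1
  x=-6.185: |R|=1.02014 >1
Interval (-6.0000, 0).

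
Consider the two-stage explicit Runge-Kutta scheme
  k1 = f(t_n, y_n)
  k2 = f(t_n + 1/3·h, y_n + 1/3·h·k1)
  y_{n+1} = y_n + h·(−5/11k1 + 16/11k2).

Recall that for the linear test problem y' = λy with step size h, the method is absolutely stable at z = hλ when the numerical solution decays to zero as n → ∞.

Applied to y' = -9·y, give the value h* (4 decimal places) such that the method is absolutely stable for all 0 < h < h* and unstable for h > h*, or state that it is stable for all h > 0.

(-2.0625,0); λ=-9 ⇒ h* = (33/16)/9 = 0.2292.

On y'=λy, z=hλ:
  k1=λy_n ⇒ h·k1=z·y_n;  k2=λ(1+1/3z)y_n ⇒ h·k2=z(1+1/3z)y_n
  y_{n+1}/y_n = 1 − 5/11z + 16/11z(1+1/3z) = 1 + z + 16/33z²
  so R(z) = 1 + z + 16/33z².

Need |R(x)|<1, x<0.
x=-0.51: |R|=0.6161
R=1: x+16/33x²=0 ⇒ x=−33/16=-2.0625; min R=1−1/(4·16/33)=0.4844>−1
Confirm numerically:
  x=-2.035: |R|=0.97287 <1
  x=-1.647: |R|=0.66820 <1
  x=-1.374: |R|=0.54133 <1
  x=-0.910: |R|=0.49150 <1
  x=-2.577: |R|=1.64284 >1
  x=-2.123: |R|=1.06227 >1
So |R|<1 on (-2.0625, 0).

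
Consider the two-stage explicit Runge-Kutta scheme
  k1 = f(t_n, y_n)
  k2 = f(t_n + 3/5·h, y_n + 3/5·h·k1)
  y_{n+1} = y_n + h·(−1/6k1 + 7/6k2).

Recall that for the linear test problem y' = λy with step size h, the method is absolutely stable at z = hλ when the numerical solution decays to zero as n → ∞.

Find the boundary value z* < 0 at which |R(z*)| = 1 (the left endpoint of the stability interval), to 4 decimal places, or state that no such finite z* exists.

With y'=λy (z=hλ):
  k1=λy_n ⇒ h·k1=z·y_n;  k2=λ(1+3/5z)y_n ⇒ h·k2=z(1+3/5z)y_n
  y_{n+1}/y_n = 1 − 1/6z + 7/6z(1+3/5z) = 1 + z + 7/10z²
  Hence R(z) = 1 + z + 7/10z².

Find x<0 with |R(x)|<1.
x=-1.19: |R|=0.8013
R=1: x+7/10x²=0 ⇒ x=−10/7=-1.4286; min R=1−1/(4·7/10)=0.6429>−1
Confirm numerically:
  x=-1.406: |R|=0.97779 <1
  x=-0.969: |R|=0.68827 <1
  x=-0.756: |R|=0.64408 <1
  x=-0.573: |R|=0.65683 <1
  x=-1.692: |R|=1.31200 >1
  x=-1.562: |R|=1.14589 >1
  x=-1.529: |R|=1.10749 >1
Interval (-1.4286, 0).

z* = -1.4286.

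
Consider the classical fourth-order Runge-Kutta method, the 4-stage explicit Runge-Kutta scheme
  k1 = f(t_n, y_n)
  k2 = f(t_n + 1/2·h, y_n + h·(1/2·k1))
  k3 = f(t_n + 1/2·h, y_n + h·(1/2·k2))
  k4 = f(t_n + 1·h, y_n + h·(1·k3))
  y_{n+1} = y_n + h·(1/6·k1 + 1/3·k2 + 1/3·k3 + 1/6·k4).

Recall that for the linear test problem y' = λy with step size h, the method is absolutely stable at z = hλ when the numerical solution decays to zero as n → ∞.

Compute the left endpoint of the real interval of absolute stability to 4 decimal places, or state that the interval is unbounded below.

Test eqn y'=λy, z=hλ:
  order 4, 4-stage ⇒ R(z)=1+z+z^2/2+z^3/6+z^4/24
  (e.g. R(-0.56)=0.57163, |R|=0.57163)

Solve |R(x)|<1 on ℝ⁻.
x=-0.56: |R|=0.5716
|R(-2.45)|=0.6015 |R(-1.5)|=0.2734 |R(-0.53)|=0.5889
Bisect:
  x_lo=-3.5209 |R|=2.8060  x_hi=-0.2398 |R|=0.7868
  mid=-1.88033 |R|=0.30033 →hi
  mid=-2.70060 |R|=0.87963 →hi
  mid=-3.11073 |R|=1.61225 →lo
  mid=-2.90566 |R|=1.19718 →lo
  mid=-2.80313 |R|=1.02723 →lo
  mid=-2.75186 |R|=0.95076 →hi
  mid=-2.77750 |R|=0.98831 →hi
  mid=-2.79031 |R|=1.00760 →lo
  mid=-2.78391 |R|=0.99791 →hi
  ...
  [-2.78531,-2.78511] ⇒ x*=-2.7853
Stable set (-2.7853, 0).

left endpoint -2.7853.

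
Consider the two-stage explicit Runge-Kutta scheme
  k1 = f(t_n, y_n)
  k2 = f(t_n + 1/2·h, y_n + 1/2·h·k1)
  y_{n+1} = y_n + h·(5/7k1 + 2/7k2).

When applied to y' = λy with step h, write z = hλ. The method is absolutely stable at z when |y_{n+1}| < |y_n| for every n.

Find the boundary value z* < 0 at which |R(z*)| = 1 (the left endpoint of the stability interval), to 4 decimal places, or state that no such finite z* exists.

left endpoint -7.0000.

Set f=λy, z=hλ:
  k1=λy_n ⇒ h·k1=z·y_n;  k2=λ(1+1/2z)y_n ⇒ h·k2=z(1+1/2z)y_n
  y_{n+1}/y_n = 1 + 5/7z + 2/7z(1+1/2z) = 1 + z + 1/7z²
  Hence R(z) = 1 + z + 1/7z².

Find x<0 with |R(x)|<1.
x=-1.13: |R|=0.0524
R=1: x+1/7x²=0 ⇒ x=−7=-7.0000; min R=1−1/(4·1/7)=-0.7500>−1
Confirm numerically:
  x=-6.838: |R|=0.84175 <1
  x=-6.450: |R|=0.49321 <1
  x=-2.860: |R|=0.69149 <1
  x=-7.470: |R|=1.50156 >1
  x=-7.320: |R|=1.33463 >1
  x=-7.070: |R|=1.07070 >1
Interval (-7.0000, 0).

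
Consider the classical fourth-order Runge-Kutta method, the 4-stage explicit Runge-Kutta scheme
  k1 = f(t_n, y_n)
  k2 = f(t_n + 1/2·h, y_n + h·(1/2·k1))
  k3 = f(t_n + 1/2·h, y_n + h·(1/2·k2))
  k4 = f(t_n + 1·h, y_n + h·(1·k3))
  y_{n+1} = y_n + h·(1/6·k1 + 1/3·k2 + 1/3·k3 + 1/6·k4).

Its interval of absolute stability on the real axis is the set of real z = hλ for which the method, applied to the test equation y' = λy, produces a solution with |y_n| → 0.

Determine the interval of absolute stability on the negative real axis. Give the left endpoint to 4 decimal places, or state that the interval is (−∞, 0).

On y'=λy, z=hλ:
  order 4, 4-stage ⇒ R(z)=1+z+z^2/2+z^3/6+z^4/24
  (e.g. R(-0.47)=0.62518, |R|=0.62518)

Boundary: |R(x)|=1, x<0.
x=-0.47: |R|=0.6252
|R(-2.88)|=1.1524 |R(-0.95)|=0.3923 |R(-0.91)|=0.4070
Bisect:
  x_lo=-3.0955 |R|=1.5776  x_hi=-0.2283 |R|=0.7959
  mid=-1.66190 |R|=0.27189 →hi
  mid=-2.37868 |R|=0.54117 →hi
  mid=-2.73708 |R|=0.92971 →hi
  mid=-2.91627 |R|=1.21612 →lo
  mid=-2.82668 |R|=1.06421 →lo
  mid=-2.78188 |R|=0.99486 →hi
  mid=-2.80428 |R|=1.02900 →lo
  ...
  [-2.78538,-2.78520] ⇒ x*=-2.7853
So |R|<1 on (-2.7853, 0).

(-2.7853, 0).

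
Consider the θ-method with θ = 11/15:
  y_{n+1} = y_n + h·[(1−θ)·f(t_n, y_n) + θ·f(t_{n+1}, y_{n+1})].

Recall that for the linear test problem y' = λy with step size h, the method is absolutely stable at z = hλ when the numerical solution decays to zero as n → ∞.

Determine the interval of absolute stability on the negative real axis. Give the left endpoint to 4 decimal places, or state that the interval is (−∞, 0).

unbounded; (−∞, 0).

Test eqn y'=λy, z=hλ:
  y_{n+1} = y_n + z·[4/15·y_n + 11/15·y_{n+1}] ⇒ (1 − 11/15z)y_{n+1} = (1 + 4/15z)y_n
  so R(z) = (1 + 4/15z)/(1 − 11/15z).

Need |R(x)|<1, x<0.
x=-0.84: |R|=0.4802
x=-2: |R|=0.1892
x=-10: |R|=0.2000
x=-100: |R|=0.3453
θ=11/15≥1/2 ⇒ |1+4/15x|<|1−11/15x| ∀x<0 ⇒ stable on all of ℝ⁻.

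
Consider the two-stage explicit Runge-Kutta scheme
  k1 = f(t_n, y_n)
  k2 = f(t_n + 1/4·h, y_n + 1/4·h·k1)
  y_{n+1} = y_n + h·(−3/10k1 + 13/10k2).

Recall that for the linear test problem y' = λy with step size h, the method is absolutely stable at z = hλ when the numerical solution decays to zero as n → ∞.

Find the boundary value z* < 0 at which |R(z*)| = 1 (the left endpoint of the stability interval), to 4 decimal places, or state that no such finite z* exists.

left endpoint -3.0769.

Set f=λy, z=hλ:
  k1=λy_n ⇒ h·k1=z·y_n;  k2=λ(1+1/4z)y_n ⇒ h·k2=z(1+1/4z)y_n
  y_{n+1}/y_n = 1 − 3/10z + 13/10z(1+1/4z) = 1 + z + 13/40z²
  so R(z) = 1 + z + 13/40z².

Need |R(x)|<1, x<0.
x=-1.44: |R|=0.2339
R=1: x+13/40x²=0 ⇒ x=−40/13=-3.0769; min R=1−1/(4·13/40)=0.2308>−1
Confirm numerically:
  x=-1.733: |R|=0.24307 <1
  x=-1.458: |R|=0.23287 <1
  x=-1.377: |R|=0.23924 <1
  x=-3.364: |R|=1.31386 >1
  x=-3.217: |R|=1.14645 >1
Stable set (-3.0769, 0).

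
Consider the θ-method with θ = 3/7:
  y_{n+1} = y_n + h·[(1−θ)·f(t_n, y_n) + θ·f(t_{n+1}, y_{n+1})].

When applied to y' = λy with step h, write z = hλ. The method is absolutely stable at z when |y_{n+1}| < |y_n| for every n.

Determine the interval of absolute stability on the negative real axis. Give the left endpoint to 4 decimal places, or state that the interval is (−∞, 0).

Test eqn y'=λy, z=hλ:
  y_{n+1} = y_n + z·[4/7·y_n + 3/7·y_{n+1}] ⇒ (1 − 3/7z)y_{n+1} = (1 + 4/7z)y_n
  R(z) = (1 + 4/7z)/(1 − 3/7z).

Solve |R(x)|<1 on ℝ⁻.
x=-0.78: |R|=0.4154
R=−1: 1+4/7x = −1+3/7x ⇒ -1/7x=2 ⇒ x=2/(-1/7)=-14.0000
Confirm numerically:
  x=-13.524: |R|=0.98999 <1
  x=-11.544: |R|=0.94101 <1
  x=-10.120: |R|=0.89615 <1
  x=-7.342: |R|=0.77062 <1
  x=-14.520: |R|=1.01028 >1
  x=-14.091: |R|=1.00185 >1
  x=-14.078: |R|=1.00158 >1
Interval (-14.0000, 0).

z∈(-14.0000,0).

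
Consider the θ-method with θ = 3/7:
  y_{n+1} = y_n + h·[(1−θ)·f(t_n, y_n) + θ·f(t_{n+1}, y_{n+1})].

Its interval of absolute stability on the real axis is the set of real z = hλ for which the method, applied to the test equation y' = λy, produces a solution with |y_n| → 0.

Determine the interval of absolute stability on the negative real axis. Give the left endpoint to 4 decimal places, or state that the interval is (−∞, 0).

With y'=λy (z=hλ):
  y_{n+1} = y_n + z·[4/7·y_n + 3/7·y_{n+1}] ⇒ (1 − 3/7z)y_{n+1} = (1 + 4/7z)y_n
  so R(z) = (1 + 4/7z)/(1 − 3/7z).

Boundary: |R(x)|=1, x<0.
x=-1.46: |R|=0.1019
R=−1: 1+4/7x = −1+3/7x ⇒ -1/7x=2 ⇒ x=2/(-1/7)=-14.0000
Confirm numerically:
  x=-8.332: |R|=0.82285 <1
  x=-6.127: |R|=0.68981 <1
  x=-6.029: |R|=0.68227 <1
  x=-14.377: |R|=1.00752 >1
  x=-14.262: |R|=1.00526 >1
  x=-14.169: |R|=1.00341 >1
Stable set (-14.0000, 0).

z∈(-14.0000,0).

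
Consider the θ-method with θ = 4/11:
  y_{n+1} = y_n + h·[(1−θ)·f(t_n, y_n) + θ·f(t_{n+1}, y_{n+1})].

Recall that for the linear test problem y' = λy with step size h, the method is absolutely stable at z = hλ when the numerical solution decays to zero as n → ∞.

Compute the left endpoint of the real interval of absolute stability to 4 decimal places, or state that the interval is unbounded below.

On y'=λy, z=hλ:
  y_{n+1} = y_n + z·[7/11·y_n + 4/11·y_{n+1}] ⇒ (1 − 4/11z)y_{n+1} = (1 + 7/11z)y_n
  so R(z) = (1 + 7/11z)/(1 − 4/11z).

Boundary: |R(x)|=1, x<0.
x=-1.01: |R|=0.2613
R=−1: 1+7/11x = −1+4/11x ⇒ -3/11x=2 ⇒ x=2/(-3/11)=-7.3333
Confirm numerically:
  x=-7.154: |R|=0.98642 <1
  x=-6.161: |R|=0.90133 <1
  x=-3.585: |R|=0.55624 <1
  x=-7.728: |R|=1.02825 >1
  x=-7.483: |R|=1.01097 >1
Stable set (-7.3333, 0).

z* = -7.3333.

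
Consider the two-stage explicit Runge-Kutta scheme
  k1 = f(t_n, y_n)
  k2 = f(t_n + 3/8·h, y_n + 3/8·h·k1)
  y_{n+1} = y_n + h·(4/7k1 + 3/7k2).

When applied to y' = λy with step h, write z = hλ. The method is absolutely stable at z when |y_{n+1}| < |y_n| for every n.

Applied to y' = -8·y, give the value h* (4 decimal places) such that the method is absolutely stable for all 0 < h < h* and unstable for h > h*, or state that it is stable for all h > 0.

Test eqn y'=λy, z=hλ:
  k1=λy_n ⇒ h·k1=z·y_n;  k2=λ(1+3/8z)y_n ⇒ h·k2=z(1+3/8z)y_n
  y_{n+1}/y_n = 1 + 4/7z + 3/7z(1+3/8z) = 1 + z + 9/56z²
  so R(z) = 1 + z + 9/56z².

Need |R(x)|<1, x<0.
x=-1.09: |R|=0.1009
R=1: x+9/56x²=0 ⇒ x=−56/9=-6.2222; min R=1−1/(4·9/56)=-0.5556>−1
Confirm numerically:
  x=-5.856: |R|=0.65533 <1
  x=-5.525: |R|=0.38090 <1
  x=-4.725: |R|=0.13695 <1
  x=-6.821: |R|=1.65640 >1
  x=-6.705: |R|=1.52024 >1
  x=-6.446: |R|=1.23183 >1
Stable set (-6.2222, 0).

(-6.2222,0); λ=-8 ⇒ h* = (56/9)/8 = 0.7778.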